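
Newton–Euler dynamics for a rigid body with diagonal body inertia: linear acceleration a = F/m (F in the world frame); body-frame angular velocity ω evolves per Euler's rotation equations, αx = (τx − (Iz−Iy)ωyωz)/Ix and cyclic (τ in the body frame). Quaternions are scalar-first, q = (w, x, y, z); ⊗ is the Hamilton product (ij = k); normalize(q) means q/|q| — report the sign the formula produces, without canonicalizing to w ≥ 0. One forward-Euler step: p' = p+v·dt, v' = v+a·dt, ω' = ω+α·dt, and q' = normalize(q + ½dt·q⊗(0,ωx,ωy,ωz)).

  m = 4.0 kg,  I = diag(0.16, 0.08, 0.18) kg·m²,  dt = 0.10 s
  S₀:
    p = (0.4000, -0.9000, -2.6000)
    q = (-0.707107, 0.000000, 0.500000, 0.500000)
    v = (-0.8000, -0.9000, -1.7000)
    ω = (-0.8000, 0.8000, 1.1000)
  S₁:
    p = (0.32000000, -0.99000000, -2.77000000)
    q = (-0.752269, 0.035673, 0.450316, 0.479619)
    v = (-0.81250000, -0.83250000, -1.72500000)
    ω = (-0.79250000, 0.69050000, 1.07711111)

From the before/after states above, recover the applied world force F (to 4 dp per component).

velocity change Δv = (-0.01250000, 0.06750000, -0.02500000)
m·(v₁−v₀)/dt = (-0.5000, 2.7000, -1.0000)

F = (-0.5000, 2.7000, -1.0000)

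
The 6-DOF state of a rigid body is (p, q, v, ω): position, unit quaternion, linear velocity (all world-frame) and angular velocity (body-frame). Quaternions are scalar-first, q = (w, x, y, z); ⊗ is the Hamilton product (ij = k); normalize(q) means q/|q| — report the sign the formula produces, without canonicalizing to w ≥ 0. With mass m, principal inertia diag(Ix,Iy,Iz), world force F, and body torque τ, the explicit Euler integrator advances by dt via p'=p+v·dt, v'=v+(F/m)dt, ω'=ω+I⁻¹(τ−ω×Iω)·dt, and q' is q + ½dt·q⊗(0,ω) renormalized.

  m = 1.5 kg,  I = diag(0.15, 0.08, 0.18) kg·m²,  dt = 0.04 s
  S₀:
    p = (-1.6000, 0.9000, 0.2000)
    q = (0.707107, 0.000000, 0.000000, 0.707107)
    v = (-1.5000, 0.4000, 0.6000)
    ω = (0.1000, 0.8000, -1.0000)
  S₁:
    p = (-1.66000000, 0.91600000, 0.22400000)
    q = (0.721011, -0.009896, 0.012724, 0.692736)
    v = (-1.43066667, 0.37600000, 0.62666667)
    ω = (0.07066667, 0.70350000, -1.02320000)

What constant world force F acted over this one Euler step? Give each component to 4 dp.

v₁ − v₀ = (0.06933333, -0.02400000, 0.02666667)
applied force F = (2.6000, -0.9000, 1.0000)

F = (2.6000, -0.9000, 1.0000)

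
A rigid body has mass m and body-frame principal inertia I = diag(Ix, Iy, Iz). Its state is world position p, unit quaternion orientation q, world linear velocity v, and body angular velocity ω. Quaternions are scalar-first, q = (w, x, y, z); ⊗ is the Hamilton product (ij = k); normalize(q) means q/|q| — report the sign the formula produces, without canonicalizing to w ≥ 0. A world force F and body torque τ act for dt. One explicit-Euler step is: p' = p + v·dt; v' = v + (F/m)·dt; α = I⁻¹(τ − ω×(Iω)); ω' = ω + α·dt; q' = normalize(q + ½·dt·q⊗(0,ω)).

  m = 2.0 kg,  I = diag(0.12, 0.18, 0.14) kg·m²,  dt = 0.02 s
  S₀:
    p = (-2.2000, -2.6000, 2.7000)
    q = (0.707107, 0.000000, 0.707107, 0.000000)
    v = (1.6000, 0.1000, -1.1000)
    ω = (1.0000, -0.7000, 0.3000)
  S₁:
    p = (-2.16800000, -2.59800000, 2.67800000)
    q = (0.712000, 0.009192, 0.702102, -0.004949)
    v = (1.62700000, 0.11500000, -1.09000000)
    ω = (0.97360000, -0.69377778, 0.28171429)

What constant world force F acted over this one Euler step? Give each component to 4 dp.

v₁ − v₀ = (0.02700000, 0.01500000, 0.01000000)
m·(v₁−v₀)/dt = (2.7000, 1.5000, 1.0000)

F = (2.7000, 1.5000, 1.0000)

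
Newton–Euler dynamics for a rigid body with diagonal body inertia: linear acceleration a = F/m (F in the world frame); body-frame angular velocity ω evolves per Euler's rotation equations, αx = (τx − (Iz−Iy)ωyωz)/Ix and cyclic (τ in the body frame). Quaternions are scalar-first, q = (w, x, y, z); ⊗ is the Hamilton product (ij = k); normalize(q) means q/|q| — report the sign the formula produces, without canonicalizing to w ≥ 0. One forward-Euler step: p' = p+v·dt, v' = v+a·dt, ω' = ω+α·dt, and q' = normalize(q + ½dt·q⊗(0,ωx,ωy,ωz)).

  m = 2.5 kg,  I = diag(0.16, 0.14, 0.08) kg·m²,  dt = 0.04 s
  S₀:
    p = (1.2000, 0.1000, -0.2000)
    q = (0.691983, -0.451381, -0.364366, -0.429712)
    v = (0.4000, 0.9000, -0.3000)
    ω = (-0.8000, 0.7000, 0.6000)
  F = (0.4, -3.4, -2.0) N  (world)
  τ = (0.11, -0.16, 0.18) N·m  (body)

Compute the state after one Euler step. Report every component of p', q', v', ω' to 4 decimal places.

p' = (1.2160, 0.1360, -0.2120)
q' = (0.6948, -0.4607, -0.3423, -0.4334)
v' = (0.4064, 0.8456, -0.3320)
ω' = (-0.7662, 0.6653, 0.6844)

precession coupling ω×(Iω) = (-0.0252, -0.0384, 0.0112)
(τ − ω×Iω)/I = (0.8450, -0.8686, 2.1100)
new body rate ω' = (-0.7662, 0.6653, 0.6844)
Hamilton product q⊗(0,ω) = (0.1517786, -0.4714076, 1.0989863, -0.1922697)
q' = normalize(q + ½dt·q⊗(0,ω)) = (0.6948, -0.4607, -0.3423, -0.4334)
a = (0.1600, -1.3600, -0.8000)
p' = p + v·dt = (1.2160, 0.1360, -0.2120)
v + (F/m)dt = (0.4064, 0.8456, -0.3320)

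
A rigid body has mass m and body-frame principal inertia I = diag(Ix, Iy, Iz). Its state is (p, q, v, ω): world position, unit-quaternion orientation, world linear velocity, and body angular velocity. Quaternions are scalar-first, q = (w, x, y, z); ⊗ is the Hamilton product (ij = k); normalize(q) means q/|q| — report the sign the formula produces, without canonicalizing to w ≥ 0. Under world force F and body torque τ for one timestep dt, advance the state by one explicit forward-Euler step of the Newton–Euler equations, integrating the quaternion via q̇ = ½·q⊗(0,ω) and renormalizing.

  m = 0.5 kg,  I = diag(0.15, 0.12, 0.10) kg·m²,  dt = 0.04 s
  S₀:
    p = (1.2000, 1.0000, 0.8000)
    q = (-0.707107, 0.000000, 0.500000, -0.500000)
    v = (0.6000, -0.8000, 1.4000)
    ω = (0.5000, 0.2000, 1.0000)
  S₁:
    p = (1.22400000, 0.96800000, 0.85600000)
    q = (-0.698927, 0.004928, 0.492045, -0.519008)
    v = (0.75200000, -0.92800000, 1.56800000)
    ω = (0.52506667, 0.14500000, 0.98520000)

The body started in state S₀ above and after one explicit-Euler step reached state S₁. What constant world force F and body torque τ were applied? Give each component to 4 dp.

F = (1.9000, -1.6000, 2.1000)
τ = (0.0900, -0.1400, -0.0400)

velocity change Δv = (0.15200000, -0.12800000, 0.16800000)
applied force F = (1.9000, -1.6000, 2.1000)
Δω = ω₁−ω₀ = (0.02506667, -0.05500000, -0.01480000)
precession coupling = (-0.0040, 0.0250, -0.0030)
applied torque τ = (0.0900, -0.1400, -0.0400)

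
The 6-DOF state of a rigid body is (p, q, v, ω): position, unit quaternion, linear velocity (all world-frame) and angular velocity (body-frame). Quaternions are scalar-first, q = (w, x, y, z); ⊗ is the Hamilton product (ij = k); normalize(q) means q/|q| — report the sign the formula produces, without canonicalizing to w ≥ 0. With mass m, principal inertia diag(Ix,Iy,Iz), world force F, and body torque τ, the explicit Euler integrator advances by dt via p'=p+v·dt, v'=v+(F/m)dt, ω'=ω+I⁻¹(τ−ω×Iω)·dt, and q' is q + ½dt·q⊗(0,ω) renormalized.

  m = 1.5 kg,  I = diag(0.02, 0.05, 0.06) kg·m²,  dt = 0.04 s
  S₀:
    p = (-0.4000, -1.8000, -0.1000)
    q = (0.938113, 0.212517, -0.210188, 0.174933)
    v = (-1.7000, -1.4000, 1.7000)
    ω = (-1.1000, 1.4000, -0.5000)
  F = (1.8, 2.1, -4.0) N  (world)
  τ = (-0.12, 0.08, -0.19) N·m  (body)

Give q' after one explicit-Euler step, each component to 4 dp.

q' = (0.9498, 0.1890, -0.1855, 0.1668)

2q̇ = q⊗(0,ω) = (0.6154984, -1.1717365, 1.2271904, -0.4027395)
q + ½dt·q⊗(0,ω), renormalized = (0.9498, 0.1890, -0.1855, 0.1668)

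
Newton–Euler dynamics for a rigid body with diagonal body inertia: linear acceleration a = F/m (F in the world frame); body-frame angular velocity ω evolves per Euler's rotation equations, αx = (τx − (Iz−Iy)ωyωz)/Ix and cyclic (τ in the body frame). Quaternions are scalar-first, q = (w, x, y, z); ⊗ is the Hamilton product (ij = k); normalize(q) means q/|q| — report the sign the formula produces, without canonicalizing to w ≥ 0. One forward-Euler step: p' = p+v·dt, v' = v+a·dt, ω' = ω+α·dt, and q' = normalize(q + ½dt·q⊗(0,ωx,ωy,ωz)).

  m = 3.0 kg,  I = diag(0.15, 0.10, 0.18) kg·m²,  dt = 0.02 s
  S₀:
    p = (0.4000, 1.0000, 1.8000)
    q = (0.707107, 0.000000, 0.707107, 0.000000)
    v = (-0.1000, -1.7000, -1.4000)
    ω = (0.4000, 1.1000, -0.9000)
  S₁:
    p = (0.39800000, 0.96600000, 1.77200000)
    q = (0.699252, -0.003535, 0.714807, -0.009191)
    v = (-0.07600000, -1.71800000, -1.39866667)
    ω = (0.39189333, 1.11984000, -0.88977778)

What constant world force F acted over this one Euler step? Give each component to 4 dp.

F = (3.6000, -2.7000, 0.2000)

Δv = v₁−v₀ = (0.02400000, -0.01800000, 0.00133333)
F = m·Δv/dt = (3.6000, -2.7000, 0.2000)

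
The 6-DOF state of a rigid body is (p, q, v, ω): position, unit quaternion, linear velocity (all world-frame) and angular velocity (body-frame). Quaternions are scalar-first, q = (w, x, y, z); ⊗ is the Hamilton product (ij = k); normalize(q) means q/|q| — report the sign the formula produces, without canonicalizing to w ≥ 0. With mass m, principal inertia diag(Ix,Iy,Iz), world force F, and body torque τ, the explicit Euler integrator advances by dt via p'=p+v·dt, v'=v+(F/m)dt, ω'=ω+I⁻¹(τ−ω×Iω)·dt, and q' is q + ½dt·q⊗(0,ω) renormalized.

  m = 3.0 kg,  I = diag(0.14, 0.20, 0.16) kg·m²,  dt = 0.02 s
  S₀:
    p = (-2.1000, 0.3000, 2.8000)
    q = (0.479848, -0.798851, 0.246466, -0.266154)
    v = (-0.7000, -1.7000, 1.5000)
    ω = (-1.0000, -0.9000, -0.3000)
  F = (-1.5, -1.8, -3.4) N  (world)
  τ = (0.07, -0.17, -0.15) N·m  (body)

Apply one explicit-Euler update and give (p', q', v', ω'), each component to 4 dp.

p' = (-2.1140, 0.2660, 2.8300)
q' = (0.4732, -0.8067, 0.2424, -0.2579)
v' = (-0.7100, -1.7120, 1.4773)
ω' = (-0.9885, -0.9164, -0.3255)

(τ − ω×Iω)/I = (0.5771, -0.8200, -1.2750)
ω + α·dt = (-0.9885, -0.9164, -0.3255)
q⊗(0,ω) = (-0.6568778, -0.7933264, -0.4053645, 0.8214775)
q + ½dt·q⊗(0,ω), renormalized = (0.4732, -0.8067, 0.2424, -0.2579)
new position p' = (-2.1140, 0.2660, 2.8300)
v' = v + a·dt = (-0.7100, -1.7120, 1.4773)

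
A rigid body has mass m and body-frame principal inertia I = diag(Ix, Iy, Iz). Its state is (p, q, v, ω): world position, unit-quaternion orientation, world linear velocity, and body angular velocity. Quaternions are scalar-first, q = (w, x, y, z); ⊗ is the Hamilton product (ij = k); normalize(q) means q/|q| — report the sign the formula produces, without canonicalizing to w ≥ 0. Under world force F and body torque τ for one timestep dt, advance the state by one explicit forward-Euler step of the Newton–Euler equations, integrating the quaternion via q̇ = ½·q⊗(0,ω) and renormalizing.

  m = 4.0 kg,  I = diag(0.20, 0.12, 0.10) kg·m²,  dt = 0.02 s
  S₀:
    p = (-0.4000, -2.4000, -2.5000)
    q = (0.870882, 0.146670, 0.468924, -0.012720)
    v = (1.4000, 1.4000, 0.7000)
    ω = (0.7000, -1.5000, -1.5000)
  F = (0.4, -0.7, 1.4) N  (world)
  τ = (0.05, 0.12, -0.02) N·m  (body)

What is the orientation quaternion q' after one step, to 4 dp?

q⊗(0,ω) = (0.5816370, -0.1128486, -1.0952220, -1.8545748)
q + ½dt·q⊗(0,ω), renormalized = (0.8765, 0.1455, 0.4579, -0.0313)

q' = (0.8765, 0.1455, 0.4579, -0.0313)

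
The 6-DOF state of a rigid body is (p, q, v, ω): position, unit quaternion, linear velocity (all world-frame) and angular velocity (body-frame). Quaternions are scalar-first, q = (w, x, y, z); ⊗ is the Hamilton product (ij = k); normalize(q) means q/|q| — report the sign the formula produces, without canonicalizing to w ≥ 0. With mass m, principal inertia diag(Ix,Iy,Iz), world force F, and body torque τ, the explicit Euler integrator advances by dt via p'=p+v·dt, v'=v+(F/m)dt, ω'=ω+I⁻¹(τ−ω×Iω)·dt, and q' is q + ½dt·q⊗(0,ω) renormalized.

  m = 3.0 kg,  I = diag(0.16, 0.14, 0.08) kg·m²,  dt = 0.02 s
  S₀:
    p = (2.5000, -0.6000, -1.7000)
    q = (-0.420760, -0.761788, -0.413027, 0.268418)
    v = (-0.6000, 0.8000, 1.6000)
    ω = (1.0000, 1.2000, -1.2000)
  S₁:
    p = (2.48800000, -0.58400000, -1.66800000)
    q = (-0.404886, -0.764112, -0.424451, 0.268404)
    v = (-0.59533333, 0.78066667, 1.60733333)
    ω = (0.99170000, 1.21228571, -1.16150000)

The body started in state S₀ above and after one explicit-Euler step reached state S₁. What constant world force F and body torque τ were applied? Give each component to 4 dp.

F = (0.7000, -2.9000, 1.1000)
τ = (0.0200, -0.0100, 0.1300)

Δω = ω₁−ω₀ = (-0.00830000, 0.01228571, 0.03850000)
τ = I·(Δω/dt) + ω₀×(Iω₀) = (0.0200, -0.0100, 0.1300)
v₁ − v₀ = (0.00466667, -0.01933333, 0.00733333)
applied force F = (0.7000, -2.9000, 1.1000)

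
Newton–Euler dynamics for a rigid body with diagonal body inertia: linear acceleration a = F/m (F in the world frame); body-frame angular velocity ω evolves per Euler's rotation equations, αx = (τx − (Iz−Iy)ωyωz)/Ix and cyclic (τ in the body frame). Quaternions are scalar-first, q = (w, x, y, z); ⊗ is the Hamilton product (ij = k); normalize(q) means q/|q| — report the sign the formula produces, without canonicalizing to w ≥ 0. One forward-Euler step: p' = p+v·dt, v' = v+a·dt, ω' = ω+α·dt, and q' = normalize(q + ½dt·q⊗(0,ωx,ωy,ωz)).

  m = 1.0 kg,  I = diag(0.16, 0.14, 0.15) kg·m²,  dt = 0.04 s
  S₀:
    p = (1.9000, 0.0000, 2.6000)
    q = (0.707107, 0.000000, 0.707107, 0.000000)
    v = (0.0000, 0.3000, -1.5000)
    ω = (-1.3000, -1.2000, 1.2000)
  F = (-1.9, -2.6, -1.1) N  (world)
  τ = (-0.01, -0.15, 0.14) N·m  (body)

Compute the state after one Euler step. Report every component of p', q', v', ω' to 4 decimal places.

p' = (1.9000, 0.0120, 2.5400)
q' = (0.7234, -0.0014, 0.6895, 0.0353)
v' = (-0.0760, 0.1960, -1.5440)
ω' = (-1.2989, -1.2384, 1.2457)

gyro term ω×Iω = (-0.0144, -0.0156, -0.0312)
(τ − ω×Iω)/I = (0.0275, -0.9600, 1.1413)
new body rate ω' = (-1.2989, -1.2384, 1.2457)
Hamilton product q⊗(0,ω) = (0.8485284, -0.0707107, -0.8485284, 1.7677675)
q + ½dt·q⊗(0,ω), renormalized = (0.7234, -0.0014, 0.6895, 0.0353)
linear accel F/m = (-1.9000, -2.6000, -1.1000)
new position p' = (1.9000, 0.0120, 2.5400)
v + (F/m)dt = (-0.0760, 0.1960, -1.5440)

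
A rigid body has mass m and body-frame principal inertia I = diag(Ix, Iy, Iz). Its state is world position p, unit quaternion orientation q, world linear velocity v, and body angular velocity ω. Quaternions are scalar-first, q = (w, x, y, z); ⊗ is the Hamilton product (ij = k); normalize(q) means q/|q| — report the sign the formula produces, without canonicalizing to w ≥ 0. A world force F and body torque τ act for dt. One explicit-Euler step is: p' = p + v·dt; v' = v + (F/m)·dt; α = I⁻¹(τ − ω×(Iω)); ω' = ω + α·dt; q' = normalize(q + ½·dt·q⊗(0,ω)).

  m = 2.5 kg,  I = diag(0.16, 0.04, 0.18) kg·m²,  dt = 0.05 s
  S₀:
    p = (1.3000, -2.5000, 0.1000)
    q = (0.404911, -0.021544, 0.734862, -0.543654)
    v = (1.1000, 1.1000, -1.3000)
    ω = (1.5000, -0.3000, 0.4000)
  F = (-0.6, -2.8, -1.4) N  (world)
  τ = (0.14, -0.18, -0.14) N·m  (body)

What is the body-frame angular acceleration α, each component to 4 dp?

ω×(Iω) gyroscopic = (-0.0168, -0.0120, 0.0540)
(τ − ω×Iω)/I = (0.9800, -4.2000, -1.0778)

α = (0.9800, -4.2000, -1.0778)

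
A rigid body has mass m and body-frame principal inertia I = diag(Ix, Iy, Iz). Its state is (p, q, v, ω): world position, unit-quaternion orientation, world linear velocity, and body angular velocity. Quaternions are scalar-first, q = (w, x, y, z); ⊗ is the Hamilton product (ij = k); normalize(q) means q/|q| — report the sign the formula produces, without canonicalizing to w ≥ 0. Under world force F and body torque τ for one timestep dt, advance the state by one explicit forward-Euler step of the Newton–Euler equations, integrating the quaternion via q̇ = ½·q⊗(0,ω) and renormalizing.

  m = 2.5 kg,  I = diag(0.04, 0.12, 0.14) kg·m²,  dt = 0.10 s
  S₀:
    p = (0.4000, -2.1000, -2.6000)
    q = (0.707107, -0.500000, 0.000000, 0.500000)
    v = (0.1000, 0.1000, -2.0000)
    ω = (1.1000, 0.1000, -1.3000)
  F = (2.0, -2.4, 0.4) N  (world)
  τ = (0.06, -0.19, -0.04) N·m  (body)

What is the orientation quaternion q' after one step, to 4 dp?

q' = (0.7643, -0.4619, -0.0015, 0.4499)

2q̇ = q⊗(0,ω) = (1.2000000, 0.7278177, -0.0292893, -0.9692391)
q' = normalize(q + ½dt·q⊗(0,ω)) = (0.7643, -0.4619, -0.0015, 0.4499)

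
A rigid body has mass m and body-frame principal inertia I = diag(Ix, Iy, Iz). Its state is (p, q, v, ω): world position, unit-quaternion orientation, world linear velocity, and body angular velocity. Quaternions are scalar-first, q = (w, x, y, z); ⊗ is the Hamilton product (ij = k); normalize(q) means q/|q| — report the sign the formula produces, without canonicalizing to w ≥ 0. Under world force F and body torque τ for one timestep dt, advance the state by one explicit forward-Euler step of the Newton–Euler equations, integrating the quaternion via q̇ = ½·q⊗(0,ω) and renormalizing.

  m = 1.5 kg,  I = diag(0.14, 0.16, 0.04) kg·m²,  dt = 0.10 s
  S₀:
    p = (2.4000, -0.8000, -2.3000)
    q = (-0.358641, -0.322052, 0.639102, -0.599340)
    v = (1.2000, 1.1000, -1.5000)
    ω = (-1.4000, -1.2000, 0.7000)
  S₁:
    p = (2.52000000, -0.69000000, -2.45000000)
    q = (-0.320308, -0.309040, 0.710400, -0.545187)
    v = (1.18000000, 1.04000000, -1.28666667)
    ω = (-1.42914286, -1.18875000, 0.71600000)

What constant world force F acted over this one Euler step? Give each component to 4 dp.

v₁ − v₀ = (-0.02000000, -0.06000000, 0.21333333)
applied force F = (-0.3000, -0.9000, 3.2000)

F = (-0.3000, -0.9000, 3.2000)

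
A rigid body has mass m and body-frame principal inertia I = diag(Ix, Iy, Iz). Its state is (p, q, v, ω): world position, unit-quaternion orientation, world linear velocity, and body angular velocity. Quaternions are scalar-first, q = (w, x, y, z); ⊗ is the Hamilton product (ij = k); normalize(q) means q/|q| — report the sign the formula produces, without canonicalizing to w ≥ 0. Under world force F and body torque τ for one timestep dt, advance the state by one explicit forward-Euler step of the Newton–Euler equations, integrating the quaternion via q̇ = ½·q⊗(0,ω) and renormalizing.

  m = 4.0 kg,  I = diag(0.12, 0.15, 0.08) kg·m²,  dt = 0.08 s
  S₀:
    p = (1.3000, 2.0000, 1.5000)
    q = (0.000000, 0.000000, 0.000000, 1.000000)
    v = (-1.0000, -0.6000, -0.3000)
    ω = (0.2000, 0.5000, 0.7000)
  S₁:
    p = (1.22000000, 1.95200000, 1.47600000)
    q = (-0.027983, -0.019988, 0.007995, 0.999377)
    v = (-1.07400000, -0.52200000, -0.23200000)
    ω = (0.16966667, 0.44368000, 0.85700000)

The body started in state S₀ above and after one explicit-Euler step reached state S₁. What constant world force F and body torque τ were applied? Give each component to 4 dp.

F = (-3.7000, 3.9000, 3.4000)
τ = (-0.0700, -0.1000, 0.1600)

velocity change Δv = (-0.07400000, 0.07800000, 0.06800000)
m·(v₁−v₀)/dt = (-3.7000, 3.9000, 3.4000)
rate change Δω = (-0.03033333, -0.05632000, 0.15700000)
ω₀×(Iω₀) = (-0.0245, 0.0056, 0.0030)
I·α + gyro = (-0.0700, -0.1000, 0.1600)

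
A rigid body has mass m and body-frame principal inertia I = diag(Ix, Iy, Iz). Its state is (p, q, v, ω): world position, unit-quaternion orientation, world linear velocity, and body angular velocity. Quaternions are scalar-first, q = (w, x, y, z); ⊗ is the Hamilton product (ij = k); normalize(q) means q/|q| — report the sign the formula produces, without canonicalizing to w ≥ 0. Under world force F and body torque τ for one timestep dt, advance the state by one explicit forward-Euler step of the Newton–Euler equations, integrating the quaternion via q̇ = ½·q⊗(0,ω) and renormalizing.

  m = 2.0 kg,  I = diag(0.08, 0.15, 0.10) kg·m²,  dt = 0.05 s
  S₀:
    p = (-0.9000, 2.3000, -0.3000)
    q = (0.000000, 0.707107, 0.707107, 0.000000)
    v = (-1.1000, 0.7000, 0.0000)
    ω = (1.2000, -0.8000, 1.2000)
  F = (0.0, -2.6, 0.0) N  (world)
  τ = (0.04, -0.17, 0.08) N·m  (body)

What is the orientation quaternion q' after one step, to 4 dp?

q' = (-0.0071, 0.7275, 0.6851, -0.0353)

Hamilton product q⊗(0,ω) = (-0.2828428, 0.8485284, -0.8485284, -1.4142140)
updated quaternion q' = (-0.0071, 0.7275, 0.6851, -0.0353)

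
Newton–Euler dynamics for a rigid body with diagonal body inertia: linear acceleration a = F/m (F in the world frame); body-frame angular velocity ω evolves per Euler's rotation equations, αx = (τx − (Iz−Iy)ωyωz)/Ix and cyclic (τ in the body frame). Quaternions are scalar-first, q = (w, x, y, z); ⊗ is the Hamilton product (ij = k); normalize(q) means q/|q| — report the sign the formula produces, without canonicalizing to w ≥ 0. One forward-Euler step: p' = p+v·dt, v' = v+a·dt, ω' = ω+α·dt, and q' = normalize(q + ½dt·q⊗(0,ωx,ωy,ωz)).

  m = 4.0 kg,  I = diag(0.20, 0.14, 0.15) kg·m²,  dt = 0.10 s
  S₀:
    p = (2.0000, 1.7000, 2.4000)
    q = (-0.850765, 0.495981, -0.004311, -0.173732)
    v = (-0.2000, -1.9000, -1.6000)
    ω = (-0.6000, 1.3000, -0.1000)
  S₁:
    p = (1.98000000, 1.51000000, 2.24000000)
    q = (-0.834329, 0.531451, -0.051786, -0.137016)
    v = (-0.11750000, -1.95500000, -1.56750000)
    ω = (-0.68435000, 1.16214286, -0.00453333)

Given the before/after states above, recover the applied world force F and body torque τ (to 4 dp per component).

F = (3.3000, -2.2000, 1.3000)
τ = (-0.1700, -0.1900, 0.1900)

velocity change Δv = (0.08250000, -0.05500000, 0.03250000)
F = m·Δv/dt = (3.3000, -2.2000, 1.3000)
rate change Δω = (-0.08435000, -0.13785714, 0.09546667)
precession coupling = (-0.0013, 0.0030, 0.0468)
I·α + gyro = (-0.1700, -0.1900, 0.1900)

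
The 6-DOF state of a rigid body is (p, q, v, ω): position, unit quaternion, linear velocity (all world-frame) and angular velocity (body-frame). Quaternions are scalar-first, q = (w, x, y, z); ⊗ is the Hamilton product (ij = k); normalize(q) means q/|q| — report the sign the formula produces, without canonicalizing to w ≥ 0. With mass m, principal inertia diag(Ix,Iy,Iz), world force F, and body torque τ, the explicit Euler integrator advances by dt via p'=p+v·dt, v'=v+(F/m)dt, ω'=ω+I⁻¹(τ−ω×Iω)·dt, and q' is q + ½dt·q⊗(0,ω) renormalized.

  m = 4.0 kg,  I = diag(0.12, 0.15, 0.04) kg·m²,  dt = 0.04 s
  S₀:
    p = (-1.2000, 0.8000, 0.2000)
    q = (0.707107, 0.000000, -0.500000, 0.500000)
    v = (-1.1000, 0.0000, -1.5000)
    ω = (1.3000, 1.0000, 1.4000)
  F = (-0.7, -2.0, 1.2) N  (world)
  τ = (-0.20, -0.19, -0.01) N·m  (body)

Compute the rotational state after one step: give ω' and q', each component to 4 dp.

ω' = (1.2847, 0.9105, 1.3510)
q' = (0.7025, -0.0056, -0.4724, 0.5323)

ω×(Iω) gyroscopic = (-0.1540, 0.1456, 0.0390)
(τ − ω×Iω)/I = (-0.3833, -2.2373, -1.2250)
ω + α·dt = (1.2847, 0.9105, 1.3510)
Hamilton product q⊗(0,ω) = (-0.2000000, -0.2807609, 1.3571070, 1.6399498)
q' = normalize(q + ½dt·q⊗(0,ω)) = (0.7025, -0.0056, -0.4724, 0.5323)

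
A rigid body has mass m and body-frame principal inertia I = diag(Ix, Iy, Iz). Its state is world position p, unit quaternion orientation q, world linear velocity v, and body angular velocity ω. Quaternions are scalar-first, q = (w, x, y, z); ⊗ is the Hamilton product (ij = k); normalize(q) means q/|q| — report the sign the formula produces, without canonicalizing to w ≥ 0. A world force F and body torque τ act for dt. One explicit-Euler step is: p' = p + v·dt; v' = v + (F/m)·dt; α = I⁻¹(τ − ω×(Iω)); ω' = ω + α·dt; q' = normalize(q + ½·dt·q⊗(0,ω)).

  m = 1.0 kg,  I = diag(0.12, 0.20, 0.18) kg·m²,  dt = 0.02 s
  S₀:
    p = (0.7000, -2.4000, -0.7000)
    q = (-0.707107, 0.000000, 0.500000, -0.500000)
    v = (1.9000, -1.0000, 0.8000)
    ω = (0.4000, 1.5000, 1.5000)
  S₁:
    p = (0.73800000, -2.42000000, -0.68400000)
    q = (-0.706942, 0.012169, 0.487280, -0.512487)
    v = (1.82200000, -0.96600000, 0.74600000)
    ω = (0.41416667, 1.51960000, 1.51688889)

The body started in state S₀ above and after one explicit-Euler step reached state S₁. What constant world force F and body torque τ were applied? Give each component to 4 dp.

F = (-3.9000, 1.7000, -2.7000)
τ = (0.0400, 0.1600, 0.2000)

rate change Δω = (0.01416667, 0.01960000, 0.01688889)
ω₀×(Iω₀) = (-0.0450, -0.0360, 0.0480)
τ = I·(Δω/dt) + ω₀×(Iω₀) = (0.0400, 0.1600, 0.2000)
Δv = v₁−v₀ = (-0.07800000, 0.03400000, -0.05400000)
F = m·Δv/dt = (-3.9000, 1.7000, -2.7000)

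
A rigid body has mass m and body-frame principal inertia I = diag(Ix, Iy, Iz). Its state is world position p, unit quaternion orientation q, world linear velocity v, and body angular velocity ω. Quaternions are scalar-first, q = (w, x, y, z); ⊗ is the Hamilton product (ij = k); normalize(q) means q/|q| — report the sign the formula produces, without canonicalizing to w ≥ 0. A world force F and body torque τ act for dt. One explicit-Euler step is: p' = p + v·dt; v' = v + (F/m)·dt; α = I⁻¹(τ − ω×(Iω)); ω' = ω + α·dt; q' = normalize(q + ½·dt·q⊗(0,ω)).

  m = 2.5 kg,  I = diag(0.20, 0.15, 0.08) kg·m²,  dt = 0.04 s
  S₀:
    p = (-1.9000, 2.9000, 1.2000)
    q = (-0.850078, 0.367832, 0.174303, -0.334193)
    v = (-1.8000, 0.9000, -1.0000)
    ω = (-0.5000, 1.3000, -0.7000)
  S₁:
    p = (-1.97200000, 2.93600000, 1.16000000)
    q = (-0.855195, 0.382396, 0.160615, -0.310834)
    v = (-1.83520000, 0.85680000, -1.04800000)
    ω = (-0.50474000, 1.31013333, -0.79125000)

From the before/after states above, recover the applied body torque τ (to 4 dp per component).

ω₁ − ω₀ = (-0.00474000, 0.01013333, -0.09125000)
ω₀×(Iω₀) = (0.0637, 0.0420, 0.0325)
applied torque τ = (0.0400, 0.0800, -0.1500)

τ = (0.0400, 0.0800, -0.1500)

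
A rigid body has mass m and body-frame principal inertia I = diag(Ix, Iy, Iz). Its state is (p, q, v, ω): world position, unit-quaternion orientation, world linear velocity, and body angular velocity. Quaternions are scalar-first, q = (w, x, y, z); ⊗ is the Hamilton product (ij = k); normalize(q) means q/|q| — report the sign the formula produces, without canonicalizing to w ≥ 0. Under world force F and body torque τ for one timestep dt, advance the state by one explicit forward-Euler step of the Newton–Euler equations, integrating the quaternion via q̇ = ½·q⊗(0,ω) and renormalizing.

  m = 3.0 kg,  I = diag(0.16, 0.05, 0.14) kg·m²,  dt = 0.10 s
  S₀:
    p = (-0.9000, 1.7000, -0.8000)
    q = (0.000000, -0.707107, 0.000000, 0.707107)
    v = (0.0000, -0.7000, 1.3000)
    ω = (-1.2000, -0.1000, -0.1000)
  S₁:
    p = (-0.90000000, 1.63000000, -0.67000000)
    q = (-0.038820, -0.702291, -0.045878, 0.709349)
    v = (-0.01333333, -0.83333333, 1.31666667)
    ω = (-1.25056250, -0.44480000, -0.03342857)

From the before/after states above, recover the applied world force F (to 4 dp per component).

v₁ − v₀ = (-0.01333333, -0.13333333, 0.01666667)
F = m·Δv/dt = (-0.4000, -4.0000, 0.5000)

F = (-0.4000, -4.0000, 0.5000)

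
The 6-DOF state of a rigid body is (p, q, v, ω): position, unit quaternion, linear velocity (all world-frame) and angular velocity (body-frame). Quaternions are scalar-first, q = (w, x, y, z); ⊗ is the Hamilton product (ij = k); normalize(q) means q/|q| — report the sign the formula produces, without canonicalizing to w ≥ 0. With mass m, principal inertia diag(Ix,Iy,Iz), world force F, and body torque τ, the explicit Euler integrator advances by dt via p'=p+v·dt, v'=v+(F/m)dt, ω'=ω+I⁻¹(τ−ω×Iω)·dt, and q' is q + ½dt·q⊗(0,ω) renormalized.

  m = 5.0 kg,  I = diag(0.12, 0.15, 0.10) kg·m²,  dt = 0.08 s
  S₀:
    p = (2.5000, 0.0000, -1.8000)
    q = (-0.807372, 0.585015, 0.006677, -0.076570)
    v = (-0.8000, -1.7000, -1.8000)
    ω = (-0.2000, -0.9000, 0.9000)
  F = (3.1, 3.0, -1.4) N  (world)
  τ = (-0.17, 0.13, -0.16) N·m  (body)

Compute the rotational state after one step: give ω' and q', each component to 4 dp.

ω' = (-0.3403, -0.8287, 0.7677)
q' = (-0.7986, 0.5882, 0.0153, -0.1265)

gyro term ω×Iω = (0.0405, -0.0036, 0.0054)
(τ − ω×Iω)/I = (-1.7542, 0.8907, -1.6540)
ω + α·dt = (-0.3403, -0.8287, 0.7677)
q⊗(0,ω) = (0.1919253, 0.0985707, 0.2154353, -1.2518129)
updated quaternion q' = (-0.7986, 0.5882, 0.0153, -0.1265)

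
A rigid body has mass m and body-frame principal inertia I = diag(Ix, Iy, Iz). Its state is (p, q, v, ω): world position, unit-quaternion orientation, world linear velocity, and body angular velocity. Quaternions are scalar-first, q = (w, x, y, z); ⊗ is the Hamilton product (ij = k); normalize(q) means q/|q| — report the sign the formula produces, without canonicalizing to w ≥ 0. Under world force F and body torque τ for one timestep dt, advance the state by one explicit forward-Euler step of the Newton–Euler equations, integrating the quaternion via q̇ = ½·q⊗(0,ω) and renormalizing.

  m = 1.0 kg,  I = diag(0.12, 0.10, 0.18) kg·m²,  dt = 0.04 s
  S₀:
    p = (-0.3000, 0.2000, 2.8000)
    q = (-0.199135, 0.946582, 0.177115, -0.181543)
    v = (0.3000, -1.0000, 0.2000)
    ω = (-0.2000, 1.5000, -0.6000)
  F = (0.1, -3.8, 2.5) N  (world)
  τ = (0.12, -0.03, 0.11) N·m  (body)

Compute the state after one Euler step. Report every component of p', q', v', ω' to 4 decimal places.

α = I⁻¹(τ − ω×Iω) = (1.6000, -0.2280, 0.5778)
ω + α·dt = (-0.1360, 1.4909, -0.5769)
Hamilton product q⊗(0,ω) = (-0.1852819, 0.2058725, 0.3055553, 1.5747770)
q' = normalize(q + ½dt·q⊗(0,ω)) = (-0.2027, 0.9502, 0.1831, -0.1500)
p' = p + v·dt = (-0.2880, 0.1600, 2.8080)
v + (F/m)dt = (0.3040, -1.1520, 0.3000)

p' = (-0.2880, 0.1600, 2.8080)
q' = (-0.2027, 0.9502, 0.1831, -0.1500)
v' = (0.3040, -1.1520, 0.3000)
ω' = (-0.1360, 1.4909, -0.5769)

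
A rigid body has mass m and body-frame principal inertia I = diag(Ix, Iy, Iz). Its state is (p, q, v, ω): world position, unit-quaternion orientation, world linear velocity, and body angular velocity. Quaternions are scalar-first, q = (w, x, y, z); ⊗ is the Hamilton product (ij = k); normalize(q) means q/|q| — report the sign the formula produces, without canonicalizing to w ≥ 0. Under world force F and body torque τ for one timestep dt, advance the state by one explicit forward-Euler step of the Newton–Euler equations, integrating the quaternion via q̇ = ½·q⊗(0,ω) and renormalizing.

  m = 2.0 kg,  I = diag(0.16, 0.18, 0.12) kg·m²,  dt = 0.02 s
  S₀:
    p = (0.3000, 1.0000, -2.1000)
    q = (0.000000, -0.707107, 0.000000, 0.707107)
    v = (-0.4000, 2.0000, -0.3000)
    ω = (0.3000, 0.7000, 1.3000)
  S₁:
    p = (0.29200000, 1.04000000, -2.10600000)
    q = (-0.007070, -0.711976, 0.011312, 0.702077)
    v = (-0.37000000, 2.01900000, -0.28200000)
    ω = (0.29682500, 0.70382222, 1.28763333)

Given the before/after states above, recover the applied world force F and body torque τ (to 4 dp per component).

Δω = ω₁−ω₀ = (-0.00317500, 0.00382222, -0.01236667)
τ = I·(Δω/dt) + ω₀×(Iω₀) = (-0.0800, 0.0500, -0.0700)
Δv = v₁−v₀ = (0.03000000, 0.01900000, 0.01800000)
F = m·Δv/dt = (3.0000, 1.9000, 1.8000)

F = (3.0000, 1.9000, 1.8000)
τ = (-0.0800, 0.0500, -0.0700)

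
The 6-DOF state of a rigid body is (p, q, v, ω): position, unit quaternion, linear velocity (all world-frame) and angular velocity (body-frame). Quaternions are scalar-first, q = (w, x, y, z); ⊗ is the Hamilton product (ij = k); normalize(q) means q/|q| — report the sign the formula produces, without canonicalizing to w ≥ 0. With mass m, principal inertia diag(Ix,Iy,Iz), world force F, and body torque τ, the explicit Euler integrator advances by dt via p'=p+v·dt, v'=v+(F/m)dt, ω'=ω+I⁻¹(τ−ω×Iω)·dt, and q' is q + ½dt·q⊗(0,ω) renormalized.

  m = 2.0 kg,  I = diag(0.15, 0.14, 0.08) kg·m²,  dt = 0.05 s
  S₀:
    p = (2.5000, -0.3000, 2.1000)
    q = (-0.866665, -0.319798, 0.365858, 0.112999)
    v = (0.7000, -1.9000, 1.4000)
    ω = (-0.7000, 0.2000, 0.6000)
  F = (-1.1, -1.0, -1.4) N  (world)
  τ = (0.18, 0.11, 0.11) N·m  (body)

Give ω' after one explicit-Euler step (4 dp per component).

angular accel α = (1.2480, 0.9957, 1.3575)
ω' = ω + α·dt = (-0.6376, 0.2498, 0.6679)

ω' = (-0.6376, 0.2498, 0.6679)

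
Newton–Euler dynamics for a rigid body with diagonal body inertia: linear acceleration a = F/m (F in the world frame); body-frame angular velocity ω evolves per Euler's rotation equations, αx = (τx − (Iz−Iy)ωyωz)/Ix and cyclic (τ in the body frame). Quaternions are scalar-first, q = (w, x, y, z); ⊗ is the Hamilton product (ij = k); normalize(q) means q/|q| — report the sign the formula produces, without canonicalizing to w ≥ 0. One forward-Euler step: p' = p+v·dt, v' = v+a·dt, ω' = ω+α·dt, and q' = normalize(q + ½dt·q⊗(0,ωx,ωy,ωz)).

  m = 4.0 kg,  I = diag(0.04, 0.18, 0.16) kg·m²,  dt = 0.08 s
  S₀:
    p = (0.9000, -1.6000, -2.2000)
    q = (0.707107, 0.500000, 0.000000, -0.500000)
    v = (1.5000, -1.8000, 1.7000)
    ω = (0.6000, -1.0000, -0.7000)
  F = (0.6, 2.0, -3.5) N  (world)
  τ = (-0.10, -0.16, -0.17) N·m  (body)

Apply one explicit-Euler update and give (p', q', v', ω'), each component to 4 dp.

p' = (1.0200, -1.7440, -2.0640)
q' = (0.6801, 0.4962, -0.0262, -0.5390)
v' = (1.5120, -1.7600, 1.6300)
ω' = (0.4280, -1.0935, -0.7430)

angular accel α = (-2.1500, -1.1689, -0.5375)
ω + α·dt = (0.4280, -1.0935, -0.7430)
2q̇ = q⊗(0,ω) = (-0.6500000, -0.0757358, -0.6571070, -0.9949749)
q' = normalize(q + ½dt·q⊗(0,ω)) = (0.6801, 0.4962, -0.0262, -0.5390)
p' = p + v·dt = (1.0200, -1.7440, -2.0640)
v' = v + a·dt = (1.5120, -1.7600, 1.6300)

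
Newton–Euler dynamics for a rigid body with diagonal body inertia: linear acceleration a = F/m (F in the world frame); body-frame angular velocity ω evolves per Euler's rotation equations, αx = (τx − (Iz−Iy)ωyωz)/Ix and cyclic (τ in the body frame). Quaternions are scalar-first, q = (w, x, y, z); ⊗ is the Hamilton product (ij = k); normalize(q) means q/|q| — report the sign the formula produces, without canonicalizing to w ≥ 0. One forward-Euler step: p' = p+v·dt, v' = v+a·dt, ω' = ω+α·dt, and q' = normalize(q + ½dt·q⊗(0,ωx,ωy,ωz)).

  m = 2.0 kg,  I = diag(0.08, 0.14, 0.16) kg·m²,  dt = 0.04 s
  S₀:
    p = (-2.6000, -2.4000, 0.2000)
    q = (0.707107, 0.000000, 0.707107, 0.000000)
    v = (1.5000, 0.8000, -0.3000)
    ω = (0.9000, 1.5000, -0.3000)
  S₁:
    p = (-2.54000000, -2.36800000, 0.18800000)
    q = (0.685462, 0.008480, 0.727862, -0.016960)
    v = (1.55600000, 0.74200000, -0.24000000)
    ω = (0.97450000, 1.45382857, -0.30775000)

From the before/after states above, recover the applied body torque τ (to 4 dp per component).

ω₁ − ω₀ = (0.07450000, -0.04617143, -0.00775000)
precession coupling = (-0.0090, 0.0216, 0.0810)
applied torque τ = (0.1400, -0.1400, 0.0500)

τ = (0.1400, -0.1400, 0.0500)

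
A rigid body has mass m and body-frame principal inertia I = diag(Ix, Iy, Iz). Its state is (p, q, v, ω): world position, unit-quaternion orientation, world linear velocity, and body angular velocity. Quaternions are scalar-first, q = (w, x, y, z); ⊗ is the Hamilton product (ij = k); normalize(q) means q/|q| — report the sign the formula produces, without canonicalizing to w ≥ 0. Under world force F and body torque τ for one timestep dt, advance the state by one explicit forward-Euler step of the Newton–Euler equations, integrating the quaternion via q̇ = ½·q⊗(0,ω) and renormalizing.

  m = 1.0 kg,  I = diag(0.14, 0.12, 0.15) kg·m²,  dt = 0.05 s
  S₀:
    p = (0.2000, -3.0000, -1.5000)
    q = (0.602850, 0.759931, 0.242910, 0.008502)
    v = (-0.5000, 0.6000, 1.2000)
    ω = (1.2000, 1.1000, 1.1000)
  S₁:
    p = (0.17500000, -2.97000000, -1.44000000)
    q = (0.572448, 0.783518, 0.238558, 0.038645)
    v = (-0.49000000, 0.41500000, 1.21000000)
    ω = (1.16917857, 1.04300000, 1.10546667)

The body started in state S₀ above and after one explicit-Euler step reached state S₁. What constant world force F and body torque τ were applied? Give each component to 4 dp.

v₁ − v₀ = (0.01000000, -0.18500000, 0.01000000)
applied force F = (0.2000, -3.7000, 0.2000)
ω₁ − ω₀ = (-0.03082143, -0.05700000, 0.00546667)
τ = I·(Δω/dt) + ω₀×(Iω₀) = (-0.0500, -0.1500, -0.0100)

F = (0.2000, -3.7000, 0.2000)
τ = (-0.0500, -0.1500, -0.0100)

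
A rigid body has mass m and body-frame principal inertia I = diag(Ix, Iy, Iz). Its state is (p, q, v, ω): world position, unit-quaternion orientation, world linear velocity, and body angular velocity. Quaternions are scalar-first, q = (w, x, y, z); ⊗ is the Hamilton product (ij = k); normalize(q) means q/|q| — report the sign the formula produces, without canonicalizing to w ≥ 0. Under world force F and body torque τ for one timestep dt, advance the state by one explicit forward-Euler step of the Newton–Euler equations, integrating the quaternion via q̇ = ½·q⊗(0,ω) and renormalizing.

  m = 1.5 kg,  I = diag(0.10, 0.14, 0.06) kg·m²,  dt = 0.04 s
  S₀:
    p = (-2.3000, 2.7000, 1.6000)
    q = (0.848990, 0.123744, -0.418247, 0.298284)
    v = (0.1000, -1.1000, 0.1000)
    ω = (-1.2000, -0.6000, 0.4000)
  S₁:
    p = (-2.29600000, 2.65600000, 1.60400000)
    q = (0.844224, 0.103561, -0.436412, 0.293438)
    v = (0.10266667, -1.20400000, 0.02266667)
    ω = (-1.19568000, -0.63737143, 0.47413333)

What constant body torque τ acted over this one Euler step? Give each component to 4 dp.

ω₁ − ω₀ = (0.00432000, -0.03737143, 0.07413333)
τ = I·(Δω/dt) + ω₀×(Iω₀) = (0.0300, -0.1500, 0.1400)

τ = (0.0300, -0.1500, 0.1400)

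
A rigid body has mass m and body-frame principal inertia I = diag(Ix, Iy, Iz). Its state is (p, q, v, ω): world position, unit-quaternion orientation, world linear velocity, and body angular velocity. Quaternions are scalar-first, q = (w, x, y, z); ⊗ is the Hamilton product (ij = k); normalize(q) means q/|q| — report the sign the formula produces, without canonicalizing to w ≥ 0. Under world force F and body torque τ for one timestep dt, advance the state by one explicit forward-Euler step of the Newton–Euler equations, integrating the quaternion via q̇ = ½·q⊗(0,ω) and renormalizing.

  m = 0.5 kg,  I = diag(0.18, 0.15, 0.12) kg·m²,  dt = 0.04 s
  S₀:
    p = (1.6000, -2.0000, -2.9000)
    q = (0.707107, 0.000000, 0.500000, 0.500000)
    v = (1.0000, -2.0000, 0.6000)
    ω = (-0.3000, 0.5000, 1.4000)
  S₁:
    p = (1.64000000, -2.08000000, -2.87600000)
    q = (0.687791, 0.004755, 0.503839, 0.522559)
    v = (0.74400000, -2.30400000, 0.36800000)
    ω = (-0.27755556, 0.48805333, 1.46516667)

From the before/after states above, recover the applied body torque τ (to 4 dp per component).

τ = (0.0800, -0.0700, 0.2000)

ω₁ − ω₀ = (0.02244444, -0.01194667, 0.06516667)
applied torque τ = (0.0800, -0.0700, 0.2000)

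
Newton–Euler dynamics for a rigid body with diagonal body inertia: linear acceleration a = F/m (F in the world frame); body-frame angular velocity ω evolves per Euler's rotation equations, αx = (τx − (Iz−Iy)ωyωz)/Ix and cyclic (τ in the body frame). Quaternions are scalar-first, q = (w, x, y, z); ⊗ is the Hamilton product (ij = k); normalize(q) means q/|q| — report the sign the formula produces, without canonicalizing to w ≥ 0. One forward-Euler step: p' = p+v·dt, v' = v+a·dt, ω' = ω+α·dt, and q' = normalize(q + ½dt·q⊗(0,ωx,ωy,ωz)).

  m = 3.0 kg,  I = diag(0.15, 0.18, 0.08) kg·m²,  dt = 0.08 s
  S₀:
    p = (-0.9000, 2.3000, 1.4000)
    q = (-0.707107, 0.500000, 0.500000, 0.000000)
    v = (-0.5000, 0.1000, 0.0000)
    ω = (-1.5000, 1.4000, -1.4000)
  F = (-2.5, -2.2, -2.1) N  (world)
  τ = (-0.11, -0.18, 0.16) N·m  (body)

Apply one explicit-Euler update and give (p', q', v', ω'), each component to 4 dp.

p' = (-0.9400, 2.3080, 1.4000)
q' = (-0.7017, 0.5119, 0.4860, 0.0971)
v' = (-0.5667, 0.0413, -0.0560)
ω' = (-1.6632, 1.2547, -1.1770)

α = I⁻¹(τ − ω×Iω) = (-2.0400, -1.8167, 2.7875)
ω + α·dt = (-1.6632, 1.2547, -1.1770)
Hamilton product q⊗(0,ω) = (0.0500000, 0.3606605, -0.2899498, 2.4399498)
updated quaternion q' = (-0.7017, 0.5119, 0.4860, 0.0971)
p' = p + v·dt = (-0.9400, 2.3080, 1.4000)
v + (F/m)dt = (-0.5667, 0.0413, -0.0560)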